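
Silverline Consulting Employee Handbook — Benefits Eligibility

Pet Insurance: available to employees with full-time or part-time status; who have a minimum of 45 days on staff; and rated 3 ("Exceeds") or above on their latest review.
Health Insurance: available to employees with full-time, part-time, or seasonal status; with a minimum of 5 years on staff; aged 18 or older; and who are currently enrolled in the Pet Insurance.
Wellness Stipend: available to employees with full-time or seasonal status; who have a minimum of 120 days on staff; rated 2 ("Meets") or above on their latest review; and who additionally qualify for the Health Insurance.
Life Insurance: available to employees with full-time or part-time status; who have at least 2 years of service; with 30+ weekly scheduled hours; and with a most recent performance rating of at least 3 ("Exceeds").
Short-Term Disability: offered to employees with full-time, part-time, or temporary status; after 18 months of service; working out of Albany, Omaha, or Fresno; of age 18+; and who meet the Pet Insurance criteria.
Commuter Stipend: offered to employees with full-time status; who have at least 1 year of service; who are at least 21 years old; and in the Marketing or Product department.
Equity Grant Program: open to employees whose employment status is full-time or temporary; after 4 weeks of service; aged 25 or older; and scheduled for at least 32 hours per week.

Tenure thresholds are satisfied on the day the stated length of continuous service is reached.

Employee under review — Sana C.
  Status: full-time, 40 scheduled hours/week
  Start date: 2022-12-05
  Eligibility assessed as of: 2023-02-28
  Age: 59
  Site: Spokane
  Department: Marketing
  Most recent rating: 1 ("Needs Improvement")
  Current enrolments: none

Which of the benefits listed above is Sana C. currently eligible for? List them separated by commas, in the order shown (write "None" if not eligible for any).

Equity Grant Program

Service from 2022-12-05 to 2023-02-28: 85 days.
Pet Insurance — status full-time ✓; service 85 days ≥ 45 days ✓; rating 1 < 3 ✗ → not eligible.
Health Insurance — status full-time ✓; service 85 days < 5 years (≈1825 days) ✗ → not eligible.
Wellness Stipend — status full-time ✓; service 85 days < 120 days ✗ → not eligible.
Life Insurance — status full-time ✓; service 85 days < 2 years (≈730 days) ✗ → not eligible.
Short-Term Disability — status full-time ✓; service 85 days < 18 months (≈540 days) ✗ → not eligible.
Commuter Stipend — status full-time ✓; service 85 days < 1 year (≈365 days) ✗ → not eligible.
Equity Grant Program — status full-time ✓; service 85 days ≥ 4 weeks (≈28 days) ✓; age 59 ≥ 25 ✓; 40 hrs/wk ≥ 32 ✓ → eligible.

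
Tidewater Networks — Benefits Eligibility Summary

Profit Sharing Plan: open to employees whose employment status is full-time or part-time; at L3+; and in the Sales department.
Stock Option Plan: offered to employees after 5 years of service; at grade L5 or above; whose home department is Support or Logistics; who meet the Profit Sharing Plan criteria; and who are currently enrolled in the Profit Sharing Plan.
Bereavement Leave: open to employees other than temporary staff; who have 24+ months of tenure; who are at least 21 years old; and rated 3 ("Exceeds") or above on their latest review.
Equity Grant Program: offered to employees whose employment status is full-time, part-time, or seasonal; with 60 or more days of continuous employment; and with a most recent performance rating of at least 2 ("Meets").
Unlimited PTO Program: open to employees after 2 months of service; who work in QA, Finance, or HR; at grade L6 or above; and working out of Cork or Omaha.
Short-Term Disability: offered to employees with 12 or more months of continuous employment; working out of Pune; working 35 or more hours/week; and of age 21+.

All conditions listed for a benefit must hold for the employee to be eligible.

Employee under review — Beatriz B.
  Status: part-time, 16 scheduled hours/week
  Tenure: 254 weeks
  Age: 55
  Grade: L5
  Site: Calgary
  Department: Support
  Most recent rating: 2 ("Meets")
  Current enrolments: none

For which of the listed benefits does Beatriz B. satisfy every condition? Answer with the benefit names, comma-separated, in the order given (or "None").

Profit Sharing Plan — status part-time ✓; grade L5 ≥ L3 ✓; dept Support ✗ → not eligible.
Stock Option Plan — service 254 weeks < 5 years (≈1825 days) ✗ → not eligible.
Bereavement Leave — status part-time ✓ (not excluded); service 254 weeks ≥ 24 months (≈720 days) ✓; age 55 ≥ 21 ✓; rating 2 < 3 ✗ → not eligible.
Equity Grant Program — status part-time ✓; service 254 weeks ≥ 60 days ✓; rating 2 ≥ 2 ✓ → eligible.
Unlimited PTO Program — service 254 weeks ≥ 2 months (≈60 days) ✓; dept Support ✗ → not eligible.
Short-Term Disability — service 254 weeks ≥ 12 months (≈360 days) ✓; site Calgary ✗ (not Pune) → not eligible.

Equity Grant Program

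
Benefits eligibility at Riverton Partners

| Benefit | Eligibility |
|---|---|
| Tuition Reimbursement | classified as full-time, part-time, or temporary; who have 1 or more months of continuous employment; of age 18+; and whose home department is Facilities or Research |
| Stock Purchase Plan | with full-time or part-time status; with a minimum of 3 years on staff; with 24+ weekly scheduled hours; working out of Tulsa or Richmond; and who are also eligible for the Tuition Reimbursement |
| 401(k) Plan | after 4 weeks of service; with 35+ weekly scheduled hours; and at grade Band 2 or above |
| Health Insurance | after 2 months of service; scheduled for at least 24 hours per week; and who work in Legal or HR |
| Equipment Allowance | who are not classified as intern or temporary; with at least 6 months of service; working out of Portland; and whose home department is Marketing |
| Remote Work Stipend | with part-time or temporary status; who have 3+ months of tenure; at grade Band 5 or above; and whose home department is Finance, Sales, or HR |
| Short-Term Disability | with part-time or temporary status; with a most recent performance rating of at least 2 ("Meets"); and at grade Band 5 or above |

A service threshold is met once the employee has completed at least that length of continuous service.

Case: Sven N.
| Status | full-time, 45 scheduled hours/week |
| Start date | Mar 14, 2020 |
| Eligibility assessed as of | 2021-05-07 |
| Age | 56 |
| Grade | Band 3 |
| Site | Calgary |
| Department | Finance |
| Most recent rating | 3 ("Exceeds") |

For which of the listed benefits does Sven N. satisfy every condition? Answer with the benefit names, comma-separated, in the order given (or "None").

Service from Mar 14, 2020 to 2021-05-07: 419 days.
Tuition Reimbursement — status full-time ✓; service 419 days ≥ 1 month (≈30 days) ✓; age 56 ≥ 18 ✓; dept Finance ✗ → not eligible.
Stock Purchase Plan — status full-time ✓; service 419 days < 3 years (≈1095 days) ✗ → not eligible.
401(k) Plan — service 419 days ≥ 4 weeks (≈28 days) ✓; 45 hrs/wk ≥ 35 ✓; grade Band 3 ≥ Band 2 ✓ → eligible.
Health Insurance — service 419 days ≥ 2 months (≈60 days) ✓; 45 hrs/wk ≥ 24 ✓; dept Finance ✗ → not eligible.
Equipment Allowance — status full-time ✓ (not excluded); service 419 days ≥ 6 months (≈180 days) ✓; site Calgary ✗ (not Portland) → not eligible.
Remote Work Stipend — status full-time ✗ (requires part-time or temporary) → not eligible.
Short-Term Disability — status full-time ✗ (requires part-time or temporary) → not eligible.

401(k) Plan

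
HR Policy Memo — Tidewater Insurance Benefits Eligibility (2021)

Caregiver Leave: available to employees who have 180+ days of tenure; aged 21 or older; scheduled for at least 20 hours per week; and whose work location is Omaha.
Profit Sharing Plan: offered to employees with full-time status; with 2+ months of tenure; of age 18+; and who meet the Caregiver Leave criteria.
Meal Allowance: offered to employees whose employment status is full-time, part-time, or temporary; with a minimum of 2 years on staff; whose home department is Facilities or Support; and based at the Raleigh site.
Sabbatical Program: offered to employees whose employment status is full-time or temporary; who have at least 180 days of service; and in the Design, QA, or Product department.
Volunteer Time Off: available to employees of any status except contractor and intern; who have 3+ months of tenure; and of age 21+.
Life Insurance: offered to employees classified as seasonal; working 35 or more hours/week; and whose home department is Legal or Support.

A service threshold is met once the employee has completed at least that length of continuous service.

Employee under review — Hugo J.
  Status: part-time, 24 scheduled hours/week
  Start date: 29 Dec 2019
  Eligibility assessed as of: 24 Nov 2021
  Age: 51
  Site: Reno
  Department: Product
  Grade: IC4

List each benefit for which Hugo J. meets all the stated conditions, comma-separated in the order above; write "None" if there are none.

Service from 29 Dec 2019 to 24 Nov 2021: 696 days.
Caregiver Leave — service 696 days ≥ 180 days ✓; age 51 ≥ 21 ✓; 24 hrs/wk ≥ 20 ✓; site Reno ✗ (not Omaha) → not eligible.
Profit Sharing Plan — status part-time ✗ (requires full-time) → not eligible.
Meal Allowance — status part-time ✓; service 696 days < 2 years (≈730 days) ✗ → not eligible.
Sabbatical Program — status part-time ✗ (requires full-time or temporary) → not eligible.
Volunteer Time Off — status part-time ✓ (not excluded); service 696 days ≥ 3 months (≈90 days) ✓; age 51 ≥ 21 ✓ → eligible.
Life Insurance — status part-time ✗ (requires seasonal) → not eligible.

Volunteer Time Off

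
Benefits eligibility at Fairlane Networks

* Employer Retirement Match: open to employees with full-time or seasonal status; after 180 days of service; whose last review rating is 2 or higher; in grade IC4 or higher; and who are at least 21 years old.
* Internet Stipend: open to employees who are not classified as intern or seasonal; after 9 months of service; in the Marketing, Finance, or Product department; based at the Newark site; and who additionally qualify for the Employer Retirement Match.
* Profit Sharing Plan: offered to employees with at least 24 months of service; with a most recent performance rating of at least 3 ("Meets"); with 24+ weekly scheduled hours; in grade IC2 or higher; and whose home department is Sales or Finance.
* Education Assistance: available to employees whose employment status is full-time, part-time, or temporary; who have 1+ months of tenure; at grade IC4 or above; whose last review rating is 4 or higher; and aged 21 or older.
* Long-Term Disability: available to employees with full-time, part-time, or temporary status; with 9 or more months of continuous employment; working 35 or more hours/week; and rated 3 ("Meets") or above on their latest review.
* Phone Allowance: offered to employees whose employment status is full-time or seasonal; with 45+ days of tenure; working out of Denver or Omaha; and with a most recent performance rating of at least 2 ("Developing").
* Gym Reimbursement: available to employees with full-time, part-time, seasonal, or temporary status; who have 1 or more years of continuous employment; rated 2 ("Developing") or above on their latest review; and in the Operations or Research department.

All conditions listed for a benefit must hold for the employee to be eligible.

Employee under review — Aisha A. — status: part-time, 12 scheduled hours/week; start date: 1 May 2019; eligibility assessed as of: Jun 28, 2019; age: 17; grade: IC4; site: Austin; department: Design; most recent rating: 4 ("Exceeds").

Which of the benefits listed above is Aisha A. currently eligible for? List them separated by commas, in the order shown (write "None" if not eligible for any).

None

Service from 1 May 2019 to Jun 28, 2019: 58 days.
Employer Retirement Match — status part-time ✗ (requires full-time or seasonal) → not eligible.
Internet Stipend — status part-time ✓ (not excluded); service 58 days < 9 months (≈270 days) ✗ → not eligible.
Profit Sharing Plan — service 58 days < 24 months (≈720 days) ✗ → not eligible.
Education Assistance — status part-time ✓; service 58 days ≥ 1 month (≈30 days) ✓; grade IC4 ≥ IC4 ✓; rating 4 ≥ 4 ✓; age 17 < 21 ✗ → not eligible.
Long-Term Disability — status part-time ✓; service 58 days < 9 months (≈270 days) ✗ → not eligible.
Phone Allowance — status part-time ✗ (requires full-time or seasonal) → not eligible.
Gym Reimbursement — status part-time ✓; service 58 days < 1 year (≈365 days) ✗ → not eligible.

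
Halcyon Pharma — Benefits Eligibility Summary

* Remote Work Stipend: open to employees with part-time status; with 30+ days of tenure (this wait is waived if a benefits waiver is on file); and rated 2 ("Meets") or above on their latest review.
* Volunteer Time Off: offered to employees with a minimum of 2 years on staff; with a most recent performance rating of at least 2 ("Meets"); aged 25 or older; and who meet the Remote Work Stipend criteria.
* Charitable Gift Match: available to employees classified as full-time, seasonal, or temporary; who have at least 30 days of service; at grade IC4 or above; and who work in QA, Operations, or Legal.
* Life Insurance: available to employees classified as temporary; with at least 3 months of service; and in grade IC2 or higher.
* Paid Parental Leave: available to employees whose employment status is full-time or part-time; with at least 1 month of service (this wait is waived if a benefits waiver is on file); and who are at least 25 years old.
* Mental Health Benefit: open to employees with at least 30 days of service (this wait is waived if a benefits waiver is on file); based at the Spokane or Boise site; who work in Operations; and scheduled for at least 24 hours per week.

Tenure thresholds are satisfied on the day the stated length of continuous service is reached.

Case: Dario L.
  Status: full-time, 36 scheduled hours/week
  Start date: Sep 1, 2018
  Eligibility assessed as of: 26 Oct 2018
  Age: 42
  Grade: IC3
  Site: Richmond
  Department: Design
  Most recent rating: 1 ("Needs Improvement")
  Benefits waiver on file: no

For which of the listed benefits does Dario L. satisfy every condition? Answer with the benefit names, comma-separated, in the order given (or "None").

Paid Parental Leave

Service from Sep 1, 2018 to 26 Oct 2018: 55 days.
Remote Work Stipend — status full-time ✗ (requires part-time) → not eligible.
Volunteer Time Off — service 55 days < 2 years (≈730 days) ✗ → not eligible.
Charitable Gift Match — status full-time ✓; service 55 days ≥ 30 days ✓; grade IC3 < IC4 ✗ → not eligible.
Life Insurance — status full-time ✗ (requires temporary) → not eligible.
Paid Parental Leave — status full-time ✓; no waiver, service 55 days ≥ 1 month (≈30 days) ✓; age 42 ≥ 25 ✓ → eligible.
Mental Health Benefit — no waiver, service 55 days ≥ 30 days ✓; site Richmond ✗ (not Spokane or Boise) → not eligible.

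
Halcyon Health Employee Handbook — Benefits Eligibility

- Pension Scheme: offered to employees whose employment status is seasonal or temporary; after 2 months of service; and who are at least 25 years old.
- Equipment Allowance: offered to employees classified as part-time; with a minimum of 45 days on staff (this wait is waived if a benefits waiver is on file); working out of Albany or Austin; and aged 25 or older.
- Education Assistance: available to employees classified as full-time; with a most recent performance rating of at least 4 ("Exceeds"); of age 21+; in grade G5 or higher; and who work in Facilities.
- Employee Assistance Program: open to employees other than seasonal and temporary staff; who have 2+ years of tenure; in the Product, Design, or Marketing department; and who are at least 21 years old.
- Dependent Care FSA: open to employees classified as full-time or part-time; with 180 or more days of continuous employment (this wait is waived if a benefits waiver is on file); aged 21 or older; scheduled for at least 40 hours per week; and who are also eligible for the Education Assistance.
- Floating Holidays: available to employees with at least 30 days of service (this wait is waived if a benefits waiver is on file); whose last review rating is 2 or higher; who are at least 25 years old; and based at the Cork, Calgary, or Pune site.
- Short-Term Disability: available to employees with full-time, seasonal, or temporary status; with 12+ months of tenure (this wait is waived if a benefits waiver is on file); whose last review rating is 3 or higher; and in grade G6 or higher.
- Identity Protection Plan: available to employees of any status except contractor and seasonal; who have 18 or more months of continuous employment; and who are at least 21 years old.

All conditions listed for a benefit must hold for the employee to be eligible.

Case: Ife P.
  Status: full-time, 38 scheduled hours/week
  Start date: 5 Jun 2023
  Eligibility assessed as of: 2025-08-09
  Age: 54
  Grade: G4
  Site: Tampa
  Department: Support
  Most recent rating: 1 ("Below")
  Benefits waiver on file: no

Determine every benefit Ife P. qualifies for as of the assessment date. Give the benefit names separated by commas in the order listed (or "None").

Identity Protection Plan

Service from 5 Jun 2023 to 2025-08-09: 796 days.
Pension Scheme — status full-time ✗ (requires seasonal or temporary) → not eligible.
Equipment Allowance — status full-time ✗ (requires part-time) → not eligible.
Education Assistance — status full-time ✓; rating 1 < 4 ✗ → not eligible.
Employee Assistance Program — status full-time ✓ (not excluded); service 796 days ≥ 2 years (≈730 days) ✓; dept Support ✗ → not eligible.
Dependent Care FSA — status full-time ✓; no waiver, service 796 days ≥ 180 days ✓; age 54 ≥ 21 ✓; 38 hrs/wk < 40 ✗ → not eligible.
Floating Holidays — no waiver, service 796 days ≥ 30 days ✓; rating 1 < 2 ✗ → not eligible.
Short-Term Disability — status full-time ✓; no waiver, service 796 days ≥ 12 months (≈360 days) ✓; rating 1 < 3 ✗ → not eligible.
Identity Protection Plan — status full-time ✓ (not excluded); service 796 days ≥ 18 months (≈540 days) ✓; age 54 ≥ 21 ✓ → eligible.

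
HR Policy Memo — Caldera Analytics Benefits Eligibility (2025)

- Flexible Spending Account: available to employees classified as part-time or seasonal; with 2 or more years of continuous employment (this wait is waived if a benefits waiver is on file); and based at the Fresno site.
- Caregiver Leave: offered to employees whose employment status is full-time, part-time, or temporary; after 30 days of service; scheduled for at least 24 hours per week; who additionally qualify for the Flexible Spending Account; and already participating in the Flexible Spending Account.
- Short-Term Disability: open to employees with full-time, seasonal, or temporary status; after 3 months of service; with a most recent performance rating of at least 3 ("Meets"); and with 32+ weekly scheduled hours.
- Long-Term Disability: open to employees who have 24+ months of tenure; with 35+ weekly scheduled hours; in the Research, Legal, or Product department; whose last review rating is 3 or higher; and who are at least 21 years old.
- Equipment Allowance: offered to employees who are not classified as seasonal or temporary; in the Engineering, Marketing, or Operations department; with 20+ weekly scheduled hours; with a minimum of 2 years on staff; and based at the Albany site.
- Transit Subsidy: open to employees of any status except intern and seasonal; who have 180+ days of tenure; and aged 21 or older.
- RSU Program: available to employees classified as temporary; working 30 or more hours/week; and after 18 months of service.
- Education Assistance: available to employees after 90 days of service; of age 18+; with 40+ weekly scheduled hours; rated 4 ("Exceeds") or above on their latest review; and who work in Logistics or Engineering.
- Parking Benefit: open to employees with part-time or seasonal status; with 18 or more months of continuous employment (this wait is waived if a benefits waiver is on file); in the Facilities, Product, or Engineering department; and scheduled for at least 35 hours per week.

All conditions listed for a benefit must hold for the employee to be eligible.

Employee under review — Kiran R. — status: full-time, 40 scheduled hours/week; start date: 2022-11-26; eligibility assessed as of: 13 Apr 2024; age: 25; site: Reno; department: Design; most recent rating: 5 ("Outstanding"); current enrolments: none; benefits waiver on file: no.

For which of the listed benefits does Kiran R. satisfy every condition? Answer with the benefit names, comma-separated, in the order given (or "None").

Short-Term Disability, Transit Subsidy

Service from 2022-11-26 to 13 Apr 2024: 504 days.
Flexible Spending Account — status full-time ✗ (requires part-time or seasonal) → not eligible.
Caregiver Leave — status full-time ✓; service 504 days ≥ 30 days ✓; 40 hrs/wk ≥ 24 ✓; not eligible for Flexible Spending Account ✗ → not eligible.
Short-Term Disability — status full-time ✓; service 504 days ≥ 3 months (≈90 days) ✓; rating 5 ≥ 3 ✓; 40 hrs/wk ≥ 32 ✓ → eligible.
Long-Term Disability — service 504 days < 24 months (≈720 days) ✗ → not eligible.
Equipment Allowance — status full-time ✓ (not excluded); dept Design ✗ → not eligible.
Transit Subsidy — status full-time ✓ (not excluded); service 504 days ≥ 180 days ✓; age 25 ≥ 21 ✓ → eligible.
RSU Program — status full-time ✗ (requires temporary) → not eligible.
Education Assistance — service 504 days ≥ 90 days ✓; age 25 ≥ 18 ✓; 40 hrs/wk ≥ 40 ✓; rating 5 ≥ 4 ✓; dept Design ✗ → not eligible.
Parking Benefit — status full-time ✗ (requires part-time or seasonal) → not eligible.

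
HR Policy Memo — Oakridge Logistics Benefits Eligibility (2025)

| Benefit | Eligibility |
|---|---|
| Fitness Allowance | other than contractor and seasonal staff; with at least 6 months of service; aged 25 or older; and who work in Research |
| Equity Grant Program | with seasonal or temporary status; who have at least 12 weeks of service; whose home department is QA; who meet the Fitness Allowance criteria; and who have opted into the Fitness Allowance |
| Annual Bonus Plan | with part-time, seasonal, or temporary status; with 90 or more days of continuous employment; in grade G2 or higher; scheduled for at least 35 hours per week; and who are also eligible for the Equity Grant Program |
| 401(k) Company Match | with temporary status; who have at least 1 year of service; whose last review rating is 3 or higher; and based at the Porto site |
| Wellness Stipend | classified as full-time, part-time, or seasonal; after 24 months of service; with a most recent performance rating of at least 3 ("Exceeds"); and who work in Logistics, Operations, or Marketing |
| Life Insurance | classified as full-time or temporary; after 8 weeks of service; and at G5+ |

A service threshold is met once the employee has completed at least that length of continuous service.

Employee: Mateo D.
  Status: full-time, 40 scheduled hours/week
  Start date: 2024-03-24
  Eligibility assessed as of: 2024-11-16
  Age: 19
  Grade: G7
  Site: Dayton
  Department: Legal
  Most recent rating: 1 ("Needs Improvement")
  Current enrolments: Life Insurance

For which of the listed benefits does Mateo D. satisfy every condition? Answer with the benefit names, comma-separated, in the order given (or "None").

Life Insurance

Service from 2024-03-24 to 2024-11-16: 237 days.
Fitness Allowance — status full-time ✓ (not excluded); service 237 days ≥ 6 months (≈180 days) ✓; age 19 < 25 ✗ → not eligible.
Equity Grant Program — status full-time ✗ (requires seasonal or temporary) → not eligible.
Annual Bonus Plan — status full-time ✗ (requires part-time, seasonal, or temporary) → not eligible.
401(k) Company Match — status full-time ✗ (requires temporary) → not eligible.
Wellness Stipend — status full-time ✓; service 237 days < 24 months (≈720 days) ✗ → not eligible.
Life Insurance — status full-time ✓; service 237 days ≥ 8 weeks (≈56 days) ✓; grade G7 ≥ G5 ✓ → eligible.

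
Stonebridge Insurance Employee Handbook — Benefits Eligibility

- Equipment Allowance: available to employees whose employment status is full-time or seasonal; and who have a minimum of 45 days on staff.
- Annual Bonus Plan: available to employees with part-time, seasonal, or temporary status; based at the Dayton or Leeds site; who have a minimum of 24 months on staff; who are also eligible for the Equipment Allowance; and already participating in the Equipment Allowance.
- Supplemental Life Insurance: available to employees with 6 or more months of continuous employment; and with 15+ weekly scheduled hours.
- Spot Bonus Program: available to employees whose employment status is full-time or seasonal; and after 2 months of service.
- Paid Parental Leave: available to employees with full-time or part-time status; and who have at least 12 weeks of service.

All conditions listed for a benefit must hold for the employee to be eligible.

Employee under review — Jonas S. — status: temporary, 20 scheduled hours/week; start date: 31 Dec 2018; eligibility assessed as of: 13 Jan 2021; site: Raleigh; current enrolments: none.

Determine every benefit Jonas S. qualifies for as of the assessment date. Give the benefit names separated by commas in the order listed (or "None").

Service from 31 Dec 2018 to 13 Jan 2021: 744 days.
Equipment Allowance — status temporary ✗ (requires full-time or seasonal) → not eligible.
Annual Bonus Plan — status temporary ✓; site Raleigh ✗ (not Dayton or Leeds) → not eligible.
Supplemental Life Insurance — service 744 days ≥ 6 months (≈180 days) ✓; 20 hrs/wk ≥ 15 ✓ → eligible.
Spot Bonus Program — status temporary ✗ (requires full-time or seasonal) → not eligible.
Paid Parental Leave — status temporary ✗ (requires full-time or part-time) → not eligible.

Supplemental Life Insurance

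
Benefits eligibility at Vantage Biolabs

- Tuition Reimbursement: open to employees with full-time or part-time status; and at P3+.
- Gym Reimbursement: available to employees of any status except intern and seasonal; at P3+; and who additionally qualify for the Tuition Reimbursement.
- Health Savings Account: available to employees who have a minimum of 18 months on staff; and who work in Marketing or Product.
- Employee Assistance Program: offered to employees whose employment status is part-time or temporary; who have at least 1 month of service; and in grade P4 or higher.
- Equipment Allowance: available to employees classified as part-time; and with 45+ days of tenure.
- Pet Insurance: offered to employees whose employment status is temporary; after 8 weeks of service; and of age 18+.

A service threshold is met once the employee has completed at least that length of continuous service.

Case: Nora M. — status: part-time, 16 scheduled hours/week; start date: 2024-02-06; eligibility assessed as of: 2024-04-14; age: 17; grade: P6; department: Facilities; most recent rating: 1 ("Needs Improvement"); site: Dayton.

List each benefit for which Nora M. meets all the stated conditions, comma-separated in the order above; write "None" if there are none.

Tuition Reimbursement, Gym Reimbursement, Employee Assistance Program, Equipment Allowance

Service from 2024-02-06 to 2024-04-14: 68 days.
Tuition Reimbursement — status part-time ✓; grade P6 ≥ P3 ✓ → eligible.
Gym Reimbursement — status part-time ✓ (not excluded); grade P6 ≥ P3 ✓; eligible for Tuition Reimbursement ✓ → eligible.
Health Savings Account — service 68 days < 18 months (≈540 days) ✗ → not eligible.
Employee Assistance Program — status part-time ✓; service 68 days ≥ 1 month (≈30 days) ✓; grade P6 ≥ P4 ✓ → eligible.
Equipment Allowance — status part-time ✓; service 68 days ≥ 45 days ✓ → eligible.
Pet Insurance — status part-time ✗ (requires temporary) → not eligible.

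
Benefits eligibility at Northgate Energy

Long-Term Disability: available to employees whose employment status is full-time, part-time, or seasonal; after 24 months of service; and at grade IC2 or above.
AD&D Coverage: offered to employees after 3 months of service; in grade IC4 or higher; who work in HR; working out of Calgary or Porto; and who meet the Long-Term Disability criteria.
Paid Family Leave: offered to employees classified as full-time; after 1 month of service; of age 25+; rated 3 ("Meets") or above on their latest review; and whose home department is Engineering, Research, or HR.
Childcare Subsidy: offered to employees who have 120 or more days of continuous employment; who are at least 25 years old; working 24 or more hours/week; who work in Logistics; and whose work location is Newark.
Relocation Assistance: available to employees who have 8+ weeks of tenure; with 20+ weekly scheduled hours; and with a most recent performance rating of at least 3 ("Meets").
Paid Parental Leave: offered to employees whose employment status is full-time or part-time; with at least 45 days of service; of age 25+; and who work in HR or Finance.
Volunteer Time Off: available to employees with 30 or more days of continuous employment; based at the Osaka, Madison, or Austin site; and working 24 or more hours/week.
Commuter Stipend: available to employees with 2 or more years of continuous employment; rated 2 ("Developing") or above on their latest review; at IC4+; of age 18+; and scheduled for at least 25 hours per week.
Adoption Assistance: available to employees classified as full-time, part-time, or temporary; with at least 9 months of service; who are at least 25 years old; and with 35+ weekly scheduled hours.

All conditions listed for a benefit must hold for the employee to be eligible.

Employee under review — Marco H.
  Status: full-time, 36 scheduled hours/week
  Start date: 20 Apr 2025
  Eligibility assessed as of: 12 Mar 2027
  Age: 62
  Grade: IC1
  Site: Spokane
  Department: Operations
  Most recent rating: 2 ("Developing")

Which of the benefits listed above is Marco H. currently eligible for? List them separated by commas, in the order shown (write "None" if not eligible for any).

Service from 20 Apr 2025 to 12 Mar 2027: 691 days.
Long-Term Disability — status full-time ✓; service 691 days < 24 months (≈720 days) ✗ → not eligible.
AD&D Coverage — service 691 days ≥ 3 months (≈90 days) ✓; grade IC1 < IC4 ✗ → not eligible.
Paid Family Leave — status full-time ✓; service 691 days ≥ 1 month (≈30 days) ✓; age 62 ≥ 25 ✓; rating 2 < 3 ✗ → not eligible.
Childcare Subsidy — service 691 days ≥ 120 days ✓; age 62 ≥ 25 ✓; 36 hrs/wk ≥ 24 ✓; dept Operations ✗ → not eligible.
Relocation Assistance — service 691 days ≥ 8 weeks (≈56 days) ✓; 36 hrs/wk ≥ 20 ✓; rating 2 < 3 ✗ → not eligible.
Paid Parental Leave — status full-time ✓; service 691 days ≥ 45 days ✓; age 62 ≥ 25 ✓; dept Operations ✗ → not eligible.
Volunteer Time Off — service 691 days ≥ 30 days ✓; site Spokane ✗ (not Osaka, Madison, or Austin) → not eligible.
Commuter Stipend — service 691 days < 2 years (≈730 days) ✗ → not eligible.
Adoption Assistance — status full-time ✓; service 691 days ≥ 9 months (≈270 days) ✓; age 62 ≥ 25 ✓; 36 hrs/wk ≥ 35 ✓ → eligible.

Adoption Assistance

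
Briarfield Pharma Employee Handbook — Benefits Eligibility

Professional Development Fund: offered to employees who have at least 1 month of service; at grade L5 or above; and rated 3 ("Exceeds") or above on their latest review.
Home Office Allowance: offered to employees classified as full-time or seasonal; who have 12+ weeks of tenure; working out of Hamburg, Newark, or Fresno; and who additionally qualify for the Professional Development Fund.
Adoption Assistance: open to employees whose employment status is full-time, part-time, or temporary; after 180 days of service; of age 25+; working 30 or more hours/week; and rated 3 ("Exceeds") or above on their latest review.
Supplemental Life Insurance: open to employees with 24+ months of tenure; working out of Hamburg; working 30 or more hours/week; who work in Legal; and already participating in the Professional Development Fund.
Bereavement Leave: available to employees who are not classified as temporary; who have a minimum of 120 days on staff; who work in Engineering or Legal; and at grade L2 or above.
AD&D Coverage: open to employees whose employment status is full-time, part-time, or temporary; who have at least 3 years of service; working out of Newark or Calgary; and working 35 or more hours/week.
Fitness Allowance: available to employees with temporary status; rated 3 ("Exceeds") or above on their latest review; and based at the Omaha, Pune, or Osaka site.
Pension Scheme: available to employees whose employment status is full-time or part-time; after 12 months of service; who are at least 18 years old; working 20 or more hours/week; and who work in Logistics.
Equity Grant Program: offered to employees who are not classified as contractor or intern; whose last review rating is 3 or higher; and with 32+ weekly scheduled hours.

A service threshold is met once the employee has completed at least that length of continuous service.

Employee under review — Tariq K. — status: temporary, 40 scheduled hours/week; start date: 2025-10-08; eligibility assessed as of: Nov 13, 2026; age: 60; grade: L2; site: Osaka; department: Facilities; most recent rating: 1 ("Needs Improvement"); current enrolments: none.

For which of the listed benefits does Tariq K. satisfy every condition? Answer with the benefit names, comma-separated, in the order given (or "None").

None

Service from 2025-10-08 to Nov 13, 2026: 401 days.
Professional Development Fund — service 401 days ≥ 1 month (≈30 days) ✓; grade L2 < L5 ✗ → not eligible.
Home Office Allowance — status temporary ✗ (requires full-time or seasonal) → not eligible.
Adoption Assistance — status temporary ✓; service 401 days ≥ 180 days ✓; age 60 ≥ 25 ✓; 40 hrs/wk ≥ 30 ✓; rating 1 < 3 ✗ → not eligible.
Supplemental Life Insurance — service 401 days < 24 months (≈720 days) ✗ → not eligible.
Bereavement Leave — status temporary ✗ (excluded) → not eligible.
AD&D Coverage — status temporary ✓; service 401 days < 3 years (≈1095 days) ✗ → not eligible.
Fitness Allowance — status temporary ✓; rating 1 < 3 ✗ → not eligible.
Pension Scheme — status temporary ✗ (requires full-time or part-time) → not eligible.
Equity Grant Program — status temporary ✓ (not excluded); rating 1 < 3 ✗ → not eligible.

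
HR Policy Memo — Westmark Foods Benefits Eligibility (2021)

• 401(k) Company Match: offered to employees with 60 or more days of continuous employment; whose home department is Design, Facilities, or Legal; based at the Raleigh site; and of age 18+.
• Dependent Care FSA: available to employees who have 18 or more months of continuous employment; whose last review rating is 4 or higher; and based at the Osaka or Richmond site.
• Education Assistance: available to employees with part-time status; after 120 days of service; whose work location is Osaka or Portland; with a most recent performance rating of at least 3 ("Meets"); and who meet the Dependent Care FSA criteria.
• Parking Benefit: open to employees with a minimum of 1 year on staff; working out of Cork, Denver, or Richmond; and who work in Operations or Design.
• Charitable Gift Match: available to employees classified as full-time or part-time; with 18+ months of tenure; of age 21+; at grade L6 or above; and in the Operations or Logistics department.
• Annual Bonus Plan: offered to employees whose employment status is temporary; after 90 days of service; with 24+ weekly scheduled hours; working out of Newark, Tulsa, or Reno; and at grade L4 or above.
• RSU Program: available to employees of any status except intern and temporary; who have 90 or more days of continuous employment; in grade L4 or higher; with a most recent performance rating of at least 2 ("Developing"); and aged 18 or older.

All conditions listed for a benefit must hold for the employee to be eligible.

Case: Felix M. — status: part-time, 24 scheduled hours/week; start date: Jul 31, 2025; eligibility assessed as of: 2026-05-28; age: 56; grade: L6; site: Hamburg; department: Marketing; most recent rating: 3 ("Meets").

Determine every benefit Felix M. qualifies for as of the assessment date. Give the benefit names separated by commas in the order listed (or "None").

RSU Program

Service from Jul 31, 2025 to 2026-05-28: 301 days.
401(k) Company Match — service 301 days ≥ 60 days ✓; dept Marketing ✗ → not eligible.
Dependent Care FSA — service 301 days < 18 months (≈540 days) ✗ → not eligible.
Education Assistance — status part-time ✓; service 301 days ≥ 120 days ✓; site Hamburg ✗ (not Osaka or Portland) → not eligible.
Parking Benefit — service 301 days < 1 year (≈365 days) ✗ → not eligible.
Charitable Gift Match — status part-time ✓; service 301 days < 18 months (≈540 days) ✗ → not eligible.
Annual Bonus Plan — status part-time ✗ (requires temporary) → not eligible.
RSU Program — status part-time ✓ (not excluded); service 301 days ≥ 90 days ✓; grade L6 ≥ L4 ✓; rating 3 ≥ 2 ✓; age 56 ≥ 18 ✓ → eligible.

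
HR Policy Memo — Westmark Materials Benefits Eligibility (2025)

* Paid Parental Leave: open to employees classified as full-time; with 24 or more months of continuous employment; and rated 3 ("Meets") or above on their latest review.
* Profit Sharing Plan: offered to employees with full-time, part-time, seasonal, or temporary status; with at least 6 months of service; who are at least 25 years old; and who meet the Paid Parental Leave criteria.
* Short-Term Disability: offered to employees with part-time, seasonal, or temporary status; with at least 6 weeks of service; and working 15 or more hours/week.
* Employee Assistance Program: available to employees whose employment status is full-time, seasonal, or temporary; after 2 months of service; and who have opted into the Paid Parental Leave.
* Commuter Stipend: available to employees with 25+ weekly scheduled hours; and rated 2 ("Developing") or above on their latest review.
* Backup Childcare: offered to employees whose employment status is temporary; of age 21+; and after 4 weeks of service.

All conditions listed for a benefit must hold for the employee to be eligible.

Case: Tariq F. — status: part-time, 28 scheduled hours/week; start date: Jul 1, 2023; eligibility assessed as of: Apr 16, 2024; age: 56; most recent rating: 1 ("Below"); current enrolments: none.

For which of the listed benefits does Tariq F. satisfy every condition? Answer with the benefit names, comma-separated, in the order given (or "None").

Service from Jul 1, 2023 to Apr 16, 2024: 290 days.
Paid Parental Leave — status part-time ✗ (requires full-time) → not eligible.
Profit Sharing Plan — status part-time ✓; service 290 days ≥ 6 months (≈180 days) ✓; age 56 ≥ 25 ✓; not eligible for Paid Parental Leave ✗ → not eligible.
Short-Term Disability — status part-time ✓; service 290 days ≥ 6 weeks (≈42 days) ✓; 28 hrs/wk ≥ 15 ✓ → eligible.
Employee Assistance Program — status part-time ✗ (requires full-time, seasonal, or temporary) → not eligible.
Commuter Stipend — 28 hrs/wk ≥ 25 ✓; rating 1 < 2 ✗ → not eligible.
Backup Childcare — status part-time ✗ (requires temporary) → not eligible.

Short-Term Disability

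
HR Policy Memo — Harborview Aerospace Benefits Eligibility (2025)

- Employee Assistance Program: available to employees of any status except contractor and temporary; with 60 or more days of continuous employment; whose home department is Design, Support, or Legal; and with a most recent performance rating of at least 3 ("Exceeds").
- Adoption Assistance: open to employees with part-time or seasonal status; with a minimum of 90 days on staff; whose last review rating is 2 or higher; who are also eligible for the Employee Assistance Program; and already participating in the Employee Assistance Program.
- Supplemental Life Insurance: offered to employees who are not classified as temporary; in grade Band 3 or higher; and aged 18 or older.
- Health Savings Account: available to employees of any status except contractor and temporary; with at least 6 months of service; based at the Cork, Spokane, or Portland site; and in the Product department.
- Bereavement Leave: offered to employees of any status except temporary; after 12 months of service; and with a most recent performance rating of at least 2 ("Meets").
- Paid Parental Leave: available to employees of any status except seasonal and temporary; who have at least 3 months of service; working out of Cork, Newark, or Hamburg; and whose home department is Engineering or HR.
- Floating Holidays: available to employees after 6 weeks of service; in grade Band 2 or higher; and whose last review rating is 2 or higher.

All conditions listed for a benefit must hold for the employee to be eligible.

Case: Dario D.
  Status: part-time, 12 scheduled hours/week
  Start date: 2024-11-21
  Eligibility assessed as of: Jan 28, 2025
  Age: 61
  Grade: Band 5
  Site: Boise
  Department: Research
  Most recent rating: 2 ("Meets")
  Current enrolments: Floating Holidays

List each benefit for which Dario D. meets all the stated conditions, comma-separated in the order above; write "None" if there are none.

Service from 2024-11-21 to Jan 28, 2025: 68 days.
Employee Assistance Program — status part-time ✓ (not excluded); service 68 days ≥ 60 days ✓; dept Research ✗ → not eligible.
Adoption Assistance — status part-time ✓; service 68 days < 90 days ✗ → not eligible.
Supplemental Life Insurance — status part-time ✓ (not excluded); grade Band 5 ≥ Band 3 ✓; age 61 ≥ 18 ✓ → eligible.
Health Savings Account — status part-time ✓ (not excluded); service 68 days < 6 months (≈180 days) ✗ → not eligible.
Bereavement Leave — status part-time ✓ (not excluded); service 68 days < 12 months (≈360 days) ✗ → not eligible.
Paid Parental Leave — status part-time ✓ (not excluded); service 68 days < 3 months (≈90 days) ✗ → not eligible.
Floating Holidays — service 68 days ≥ 6 weeks (≈42 days) ✓; grade Band 5 ≥ Band 2 ✓; rating 2 ≥ 2 ✓ → eligible.

Supplemental Life Insurance, Floating Holidays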